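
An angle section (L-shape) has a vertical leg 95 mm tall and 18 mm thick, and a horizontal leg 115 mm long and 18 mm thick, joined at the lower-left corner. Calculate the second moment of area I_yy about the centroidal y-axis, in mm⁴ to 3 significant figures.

I_yy ≈ 4.27 × 10⁶ mm⁴

Decompose the section into non-overlapping parts with the origin at the bottom-left of its bounding rectangle.
Vertical leg: 18 × 95, A = 1 710 mm², x = 9 mm, Ī = 46 170 mm⁴.
Horizontal leg (remainder): 97 × 18, A = 1 746 mm², x = 66.5 mm, Ī = 1 369 010 mm⁴.
Centroid: x̄ = ΣA·x / ΣA = 38.049 mm.
Transfer each piece to the centroidal y-axis using Ī + A·d² with d = x − 38.049:
  vertical leg: d = -29.049 mm → contributes +1 489 192 mm⁴
  horizontal leg (remainder): d = 28.451 mm → contributes +2 782 278 mm⁴
Total I = 4 271 470 mm⁴.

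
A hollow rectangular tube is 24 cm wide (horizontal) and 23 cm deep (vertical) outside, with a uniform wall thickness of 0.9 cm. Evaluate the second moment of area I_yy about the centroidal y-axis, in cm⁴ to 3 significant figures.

I_yy ≈ 7170 cm⁴

Decompose the section into non-overlapping parts with the origin at the bottom-left of its bounding rectangle.
Outer rectangle: 24 × 23, A = 552 cm², x = 12 cm, Ī = 26 496 cm⁴.
Inner void (subtracted): 22.2 × 21.2, A = 470.64 cm², x = 12 cm, Ī = 19 329 cm⁴.
By symmetry the centroid is at mid-width, x̄ = 12 cm.
All pieces are centred on the centroidal y-axis, so I = ΣĪ (holes subtracted) = 7166.8 cm⁴.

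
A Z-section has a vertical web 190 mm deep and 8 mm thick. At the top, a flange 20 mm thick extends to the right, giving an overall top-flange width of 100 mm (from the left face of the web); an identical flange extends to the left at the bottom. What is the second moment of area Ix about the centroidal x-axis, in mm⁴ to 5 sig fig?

Ix ≈ 3.1283 × 10⁷ mm⁴

Split into non-overlapping primitives; take the origin at the lower-left of the bounding box.
Web: 8 × 190, A = 1 520 mm², y = 95 mm, Ī = 4 572 667 mm⁴.
Top flange (beyond web): 92 × 20, A = 1 840 mm², y = 180 mm, Ī = 61333.33 mm⁴.
Bottom flange (beyond web): 92 × 20, A = 1 840 mm², y = 10 mm, Ī = 61333.33 mm⁴.
Centroid: ȳ = ΣA·y / ΣA = 95 mm.
Transfer each piece to the centroidal x-axis using Ī + A·d² with d = y − 95:
  web: d = 0 mm → contributes +4 572 667 mm⁴
  top flange (beyond web): d = 85 mm → contributes +13 355 333 mm⁴
  bottom flange (beyond web): d = -85 mm → contributes +13 355 333 mm⁴
Total I = 31 283 333 mm⁴.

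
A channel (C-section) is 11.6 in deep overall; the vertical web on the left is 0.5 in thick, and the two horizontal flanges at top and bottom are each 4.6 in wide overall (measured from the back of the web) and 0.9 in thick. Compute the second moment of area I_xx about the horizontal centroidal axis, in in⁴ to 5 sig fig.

Decompose the section into non-overlapping parts with the origin at the bottom-left of its bounding rectangle.
Web: 0.5 × 11.6, A = 5.8 in², y = 5.8 in, Ī = 65.03733 in⁴.
Top flange (beyond web): 4.1 × 0.9, A = 3.69 in², y = 11.15 in, Ī = 0.249075 in⁴.
Bottom flange (beyond web): 4.1 × 0.9, A = 3.69 in², y = 0.45 in, Ī = 0.249075 in⁴.
By symmetry the centroid is at mid-height, ȳ = 5.8 in.
Transfer each piece to the horizontal centroidal axis using Ī + A·d² with d = y − 5.8:
  web: d = 0 in → contributes +65.03733 in⁴
  top flange (beyond web): d = 5.35 in → contributes +105.8661 in⁴
  bottom flange (beyond web): d = -5.35 in → contributes +105.8661 in⁴
Total I = 276.7695 in⁴.

I_xx ≈ 276.77 in⁴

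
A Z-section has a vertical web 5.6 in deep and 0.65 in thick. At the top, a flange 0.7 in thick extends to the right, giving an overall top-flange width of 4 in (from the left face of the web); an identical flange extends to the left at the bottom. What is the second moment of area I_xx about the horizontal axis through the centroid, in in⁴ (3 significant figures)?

I_xx ≈ 37.9 in⁴

Treat the section as a set of non-overlapping primitives; coordinates are from the bounding-box lower-left.
Web: 0.65 × 5.6, A = 3.64 in², y = 2.8 in, Ī = 9.5125 in⁴.
Top flange (beyond web): 3.35 × 0.7, A = 2.345 in², y = 5.25 in, Ī = 0.095754 in⁴.
Bottom flange (beyond web): 3.35 × 0.7, A = 2.345 in², y = 0.35 in, Ī = 0.095754 in⁴.
Centroid: ȳ = ΣA·y / ΣA = 2.8 in.
Transfer each piece to the horizontal axis through the centroid using Ī + A·d² with d = y − 2.8:
  web: d = 0 in → contributes +9.5125 in⁴
  top flange (beyond web): d = 2.45 in → contributes +14.172 in⁴
  bottom flange (beyond web): d = -2.45 in → contributes +14.172 in⁴
Total I = 37.856 in⁴.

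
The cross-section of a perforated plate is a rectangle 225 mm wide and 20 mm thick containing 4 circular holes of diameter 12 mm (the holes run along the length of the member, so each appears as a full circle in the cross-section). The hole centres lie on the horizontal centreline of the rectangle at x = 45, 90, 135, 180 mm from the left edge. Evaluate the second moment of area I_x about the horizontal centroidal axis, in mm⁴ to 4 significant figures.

I_x ≈ 1.459 × 10⁵ mm⁴

Treat the section as a set of non-overlapping primitives; coordinates are from the bounding-box lower-left.
Plate: 225 × 20, A = 4 500 mm², y = 10 mm, Ī = 150 000 mm⁴.
Hole 1 (subtracted): ⌀12, A = 113.097 mm², y = 10 mm, Ī = 1017.88 mm⁴.
Hole 2 (subtracted): ⌀12, A = 113.097 mm², y = 10 mm, Ī = 1017.88 mm⁴.
Hole 3 (subtracted): ⌀12, A = 113.097 mm², y = 10 mm, Ī = 1017.88 mm⁴.
Hole 4 (subtracted): ⌀12, A = 113.097 mm², y = 10 mm, Ī = 1017.88 mm⁴.
By symmetry the centroid is at mid-height, ȳ = 10 mm.
All pieces are centred on the horizontal centroidal axis, so I = ΣĪ (holes subtracted) = 145 928 mm⁴.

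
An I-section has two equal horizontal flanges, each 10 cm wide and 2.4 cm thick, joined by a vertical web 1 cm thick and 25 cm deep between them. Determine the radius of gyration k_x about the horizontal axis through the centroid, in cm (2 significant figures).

k_x ≈ 12 cm

Split into non-overlapping primitives; take the origin at the lower-left of the bounding box.
Bottom flange: 10 × 2.4, A = 24 cm², y = 1.2 cm, Ī = 11.52 cm⁴.
Web: 1 × 25, A = 25 cm², y = 14.9 cm, Ī = 1 302 cm⁴.
Top flange: 10 × 2.4, A = 24 cm², y = 28.6 cm, Ī = 11.52 cm⁴.
By symmetry the centroid is at mid-height, ȳ = 14.9 cm.
Transfer each piece to the horizontal axis through the centroid using Ī + A·d² with d = y − 14.9:
  bottom flange: d = -13.7 cm → contributes +4 516 cm⁴
  web: d = 0 cm → contributes +1 302 cm⁴
  top flange: d = 13.7 cm → contributes +4 516 cm⁴
Total I = 10 334 cm⁴.
Radius of gyration: k = √(I/A) = √(10 334 / 73) = 11.9 cm.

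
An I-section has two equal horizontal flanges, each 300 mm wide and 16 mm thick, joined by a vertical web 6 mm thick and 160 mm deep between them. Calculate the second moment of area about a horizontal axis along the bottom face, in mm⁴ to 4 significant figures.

Treat the section as a set of non-overlapping primitives; coordinates are from the bounding-box lower-left.
Bottom flange: 300 × 16, A = 4 800 mm², y = 8 mm, Ī = 102 400 mm⁴.
Web: 6 × 160, A = 960 mm², y = 96 mm, Ī = 2 048 000 mm⁴.
Top flange: 300 × 16, A = 4 800 mm², y = 184 mm, Ī = 102 400 mm⁴.
Transfer each piece to the bottom edge using Ī + A·d² with d = y − 0:
  bottom flange: d = 8 mm → contributes +409 600 mm⁴
  web: d = 96 mm → contributes +10 895 360 mm⁴
  top flange: d = 184 mm → contributes +162 611 200 mm⁴
Total I = 173 916 160 mm⁴.

I_base ≈ 1.739 × 10⁸ mm⁴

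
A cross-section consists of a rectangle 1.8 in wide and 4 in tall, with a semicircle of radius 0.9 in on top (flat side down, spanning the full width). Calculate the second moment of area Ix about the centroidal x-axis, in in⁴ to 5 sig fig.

Ix ≈ 15.807 in⁴

Split into non-overlapping primitives; take the origin at the lower-left of the bounding box.
Rectangular body: 1.8 × 4, A = 7.2 in², y = 2 in, Ī = 9.6 in⁴.
Semicircular cap: semicircle r = 0.9, A = 1.272345 in², y = 4.381972 in, Ī = 0.07201154 in⁴.
Centroid: ȳ = ΣA·y / ΣA = 2.357716 in.
Transfer each piece to the centroidal x-axis using Ī + A·d² with d = y − 2.357716:
  rectangular body: d = -0.3577156 in → contributes +10.52132 in⁴
  semicircular cap: d = 2.024256 in → contributes +5.28559 in⁴
Total I = 15.8069 in⁴.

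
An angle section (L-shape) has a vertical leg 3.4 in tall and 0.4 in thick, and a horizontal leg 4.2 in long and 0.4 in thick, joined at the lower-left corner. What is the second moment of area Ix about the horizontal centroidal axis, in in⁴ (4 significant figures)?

Ix ≈ 2.945 in⁴

Decompose the section into non-overlapping parts with the origin at the bottom-left of its bounding rectangle.
Vertical leg: 0.4 × 3.4, A = 1.36 in², y = 1.7 in, Ī = 1.31013 in⁴.
Horizontal leg (remainder): 3.8 × 0.4, A = 1.52 in², y = 0.2 in, Ī = 0.0202667 in⁴.
Centroid: ȳ = ΣA·y / ΣA = 0.908333 in.
Transfer each piece to the horizontal centroidal axis using Ī + A·d² with d = y − 0.908333:
  vertical leg: d = 0.791667 in → contributes +2.16249 in⁴
  horizontal leg (remainder): d = -0.708333 in → contributes +0.782906 in⁴
Total I = 2.9454 in⁴.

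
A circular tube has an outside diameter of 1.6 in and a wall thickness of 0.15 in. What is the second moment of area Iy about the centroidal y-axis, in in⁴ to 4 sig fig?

Break the section into simple shapes (no overlaps), measuring from the bottom-left corner of the bounding box.
Outer circle: ⌀1.6, A = 2.01062 in², x = 0.8 in, Ī = 0.321699 in⁴.
Bore (subtracted): ⌀1.3, A = 1.32732 in², x = 0.8 in, Ī = 0.140198 in⁴.
By symmetry the centroid is at mid-width, x̄ = 0.8 in.
All pieces are centred on the centroidal y-axis, so I = ΣĪ (holes subtracted) = 0.181501 in⁴.

Iy ≈ 0.1815 in⁴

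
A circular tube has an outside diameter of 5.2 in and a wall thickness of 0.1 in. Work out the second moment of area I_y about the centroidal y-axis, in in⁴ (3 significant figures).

Split into non-overlapping primitives; take the origin at the lower-left of the bounding box.
Outer circle: ⌀5.2, A = 21.237 in², x = 2.6 in, Ī = 35.891 in⁴.
Bore (subtracted): ⌀5, A = 19.635 in², x = 2.6 in, Ī = 30.68 in⁴.
By symmetry the centroid is at mid-width, x̄ = 2.6 in.
All pieces are centred on the centroidal y-axis, so I = ΣĪ (holes subtracted) = 5.2112 in⁴.

I_y ≈ 5.21 in⁴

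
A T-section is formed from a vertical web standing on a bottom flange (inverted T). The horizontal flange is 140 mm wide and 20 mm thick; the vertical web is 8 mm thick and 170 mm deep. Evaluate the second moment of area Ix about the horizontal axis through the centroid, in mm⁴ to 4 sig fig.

Treat the section as a set of non-overlapping primitives; coordinates are from the bounding-box lower-left.
Flange: 140 × 20, A = 2 800 mm², y = 10 mm, Ī = 93333.3 mm⁴.
Web: 8 × 170, A = 1 360 mm², y = 105 mm, Ī = 3 275 333 mm⁴.
Centroid: ȳ = ΣA·y / ΣA = 41.0577 mm.
Transfer each piece to the horizontal axis through the centroid using Ī + A·d² with d = y − 41.0577:
  flange: d = -31.0577 mm → contributes +2 794 158 mm⁴
  web: d = 63.9423 mm → contributes +8 835 855 mm⁴
Total I = 11 630 013 mm⁴.

Ix ≈ 1.163 × 10⁷ mm⁴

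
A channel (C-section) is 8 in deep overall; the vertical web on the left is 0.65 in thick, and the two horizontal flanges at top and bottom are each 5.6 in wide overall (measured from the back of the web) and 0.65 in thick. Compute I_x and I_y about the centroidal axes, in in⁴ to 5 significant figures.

Split into non-overlapping primitives; take the origin at the lower-left of the bounding box.
Web: 0.65 × 8, A = 5.2 in², y = 4 in, Ī = 27.73333 in⁴.
Top flange (beyond web): 4.95 × 0.65, A = 3.2175 in², y = 7.675 in, Ī = 0.1132828 in⁴.
Bottom flange (beyond web): 4.95 × 0.65, A = 3.2175 in², y = 0.325 in, Ī = 0.1132828 in⁴.
By symmetry the centroid is at mid-height, ȳ = 4 in.
Transfer each piece to the centroidal x-axis using Ī + A·d² with d = y − 4:
  web: d = 0 in → contributes +27.73333 in⁴
  top flange (beyond web): d = 3.675 in → contributes +43.56763 in⁴
  bottom flange (beyond web): d = -3.675 in → contributes +43.56763 in⁴
Total I = 114.8686 in⁴.
For the y-axis: x̄ = 1.873603 in.
Repeating about the centroidal y-axis gives I_y = 35.87021 in⁴.

I_x ≈ 114.87 in⁴, I_y ≈ 35.870 in⁴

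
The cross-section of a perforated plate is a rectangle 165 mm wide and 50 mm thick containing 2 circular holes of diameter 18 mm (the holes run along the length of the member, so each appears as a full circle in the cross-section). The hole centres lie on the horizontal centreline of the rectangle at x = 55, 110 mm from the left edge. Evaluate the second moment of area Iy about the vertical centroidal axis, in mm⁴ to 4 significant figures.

Split into non-overlapping primitives; take the origin at the lower-left of the bounding box.
Plate: 165 × 50, A = 8 250 mm², x = 82.5 mm, Ī = 18 717 188 mm⁴.
Hole 1 (subtracted): ⌀18, A = 254.469 mm², x = 55 mm, Ī = 5 153 mm⁴.
Hole 2 (subtracted): ⌀18, A = 254.469 mm², x = 110 mm, Ī = 5 153 mm⁴.
By symmetry the centroid is at mid-width, x̄ = 82.5 mm.
Transfer each piece to the vertical centroidal axis using Ī + A·d² with d = x − 82.5:
  plate: d = 0 mm → contributes +18 717 188 mm⁴
  hole 1: d = -27.5 mm → contributes −197 595 mm⁴
  hole 2: d = 27.5 mm → contributes −197 595 mm⁴
Total I = 18 321 997 mm⁴.

Iy ≈ 1.832 × 10⁷ mm⁴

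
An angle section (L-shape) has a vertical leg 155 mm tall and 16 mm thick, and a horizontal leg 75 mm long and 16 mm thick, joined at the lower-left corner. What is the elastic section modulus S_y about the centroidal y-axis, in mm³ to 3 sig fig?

Break the section into simple shapes (no overlaps), measuring from the bottom-left corner of the bounding box.
Vertical leg: 16 × 155, A = 2 480 mm², x = 8 mm, Ī = 52 907 mm⁴.
Horizontal leg (remainder): 59 × 16, A = 944 mm², x = 45.5 mm, Ī = 273 839 mm⁴.
Centroid: x̄ = ΣA·x / ΣA = 18.339 mm.
Transfer each piece to the centroidal y-axis using Ī + A·d² with d = x − 18.339:
  vertical leg: d = -10.339 mm → contributes +317 995 mm⁴
  horizontal leg (remainder): d = 27.161 mm → contributes +970 257 mm⁴
Total I = 1 288 252 mm⁴.
Extreme fibre distance c = 56.661 mm; S = I/c = 22 736 mm³.

S_y ≈ 2.27 × 10⁴ mm³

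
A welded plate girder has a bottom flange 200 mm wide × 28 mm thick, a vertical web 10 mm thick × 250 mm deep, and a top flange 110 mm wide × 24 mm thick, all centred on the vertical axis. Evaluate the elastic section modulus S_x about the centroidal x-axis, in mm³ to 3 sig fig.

S_x ≈ 8.26 × 10⁵ mm³

Treat the section as a set of non-overlapping primitives; coordinates are from the bounding-box lower-left.
Bottom plate: 200 × 28, A = 5 600 mm², y = 14 mm, Ī = 365 867 mm⁴.
Web plate: 10 × 250, A = 2 500 mm², y = 153 mm, Ī = 13 020 833 mm⁴.
Top plate: 110 × 24, A = 2 640 mm², y = 290 mm, Ī = 126 720 mm⁴.
Centroid: ȳ = ΣA·y / ΣA = 114.2 mm.
Transfer each piece to the centroidal x-axis using Ī + A·d² with d = y − 114.2:
  bottom plate: d = -100.2 mm → contributes +56 589 255 mm⁴
  web plate: d = 38.801 mm → contributes +16 784 578 mm⁴
  top plate: d = 175.8 mm → contributes +81 718 301 mm⁴
Total I = 155 092 134 mm⁴.
Extreme fibre distance c = 187.8 mm; S = I/c = 825 833 mm³.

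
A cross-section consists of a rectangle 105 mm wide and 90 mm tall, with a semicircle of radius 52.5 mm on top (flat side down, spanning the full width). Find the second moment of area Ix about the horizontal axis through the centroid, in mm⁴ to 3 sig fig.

Ix ≈ 2.07 × 10⁷ mm⁴

Break the section into simple shapes (no overlaps), measuring from the bottom-left corner of the bounding box.
Rectangular body: 105 × 90, A = 9 450 mm², y = 45 mm, Ī = 6 378 750 mm⁴.
Semicircular cap: semicircle r = 52.5, A = 4329.5 mm², y = 112.28 mm, Ī = 833 814 mm⁴.
Centroid: ȳ = ΣA·y / ΣA = 66.14 mm.
Transfer each piece to the horizontal axis through the centroid using Ī + A·d² with d = y − 66.14:
  rectangular body: d = -21.14 mm → contributes +10 601 887 mm⁴
  semicircular cap: d = 46.142 mm → contributes +10 051 641 mm⁴
Total I = 20 653 528 mm⁴.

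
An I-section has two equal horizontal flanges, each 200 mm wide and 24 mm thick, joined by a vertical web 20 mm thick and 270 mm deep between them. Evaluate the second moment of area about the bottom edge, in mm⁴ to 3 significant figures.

I_base ≈ 6.20 × 10⁸ mm⁴

Break the section into simple shapes (no overlaps), measuring from the bottom-left corner of the bounding box.
Bottom flange: 200 × 24, A = 4 800 mm², y = 12 mm, Ī = 230 400 mm⁴.
Web: 20 × 270, A = 5 400 mm², y = 159 mm, Ī = 32 805 000 mm⁴.
Top flange: 200 × 24, A = 4 800 mm², y = 306 mm, Ī = 230 400 mm⁴.
Transfer each piece to the base of the section using Ī + A·d² with d = y − 0:
  bottom flange: d = 12 mm → contributes +921 600 mm⁴
  web: d = 159 mm → contributes +169 322 400 mm⁴
  top flange: d = 306 mm → contributes +449 683 200 mm⁴
Total I = 619 927 200 mm⁴.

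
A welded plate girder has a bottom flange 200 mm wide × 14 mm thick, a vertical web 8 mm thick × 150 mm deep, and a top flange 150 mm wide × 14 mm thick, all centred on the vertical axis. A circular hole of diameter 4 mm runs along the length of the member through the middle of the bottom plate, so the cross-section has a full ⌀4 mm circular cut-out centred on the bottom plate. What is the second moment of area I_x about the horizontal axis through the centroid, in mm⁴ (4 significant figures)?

I_x ≈ 3.467 × 10⁷ mm⁴

Treat the section as a set of non-overlapping primitives; coordinates are from the bounding-box lower-left.
Bottom plate: 200 × 14, A = 2 800 mm², y = 7 mm, Ī = 45733.3 mm⁴.
Web plate: 8 × 150, A = 1 200 mm², y = 89 mm, Ī = 2 250 000 mm⁴.
Top plate: 150 × 14, A = 2 100 mm², y = 171 mm, Ī = 34 300 mm⁴.
Hole (subtracted): ⌀4, A = 12.5664 mm², y = 7 mm, Ī = 12.5664 mm⁴.
Centroid: ȳ = ΣA·y / ΣA = 79.74 mm.
Transfer each piece to the horizontal axis through the centroid using Ī + A·d² with d = y − 79.74:
  bottom plate: d = -72.74 mm → contributes +14 860 840 mm⁴
  web plate: d = 9.25999 mm → contributes +2 352 897 mm⁴
  top plate: d = 91.26 mm → contributes +17 523 909 mm⁴
  hole: d = -72.74 mm → contributes −66502.6 mm⁴
Total I = 34 671 143 mm⁴.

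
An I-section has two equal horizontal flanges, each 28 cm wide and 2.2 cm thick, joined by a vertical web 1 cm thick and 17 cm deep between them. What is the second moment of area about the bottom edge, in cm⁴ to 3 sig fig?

Treat the section as a set of non-overlapping primitives; coordinates are from the bounding-box lower-left.
Bottom flange: 28 × 2.2, A = 61.6 cm², y = 1.1 cm, Ī = 24.845 cm⁴.
Web: 1 × 17, A = 17 cm², y = 10.7 cm, Ī = 409.42 cm⁴.
Top flange: 28 × 2.2, A = 61.6 cm², y = 20.3 cm, Ī = 24.845 cm⁴.
Transfer each piece to a horizontal axis along the bottom face using Ī + A·d² with d = y − 0:
  bottom flange: d = 1.1 cm → contributes +99.381 cm⁴
  web: d = 10.7 cm → contributes +2355.7 cm⁴
  top flange: d = 20.3 cm → contributes +25 410 cm⁴
Total I = 27 865 cm⁴.

I_base ≈ 2.79 × 10⁴ cm⁴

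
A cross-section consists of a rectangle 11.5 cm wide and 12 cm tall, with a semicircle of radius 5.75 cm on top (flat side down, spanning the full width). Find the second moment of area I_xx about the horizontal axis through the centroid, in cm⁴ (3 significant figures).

I_xx ≈ 4460 cm⁴

Treat the section as a set of non-overlapping primitives; coordinates are from the bounding-box lower-left.
Rectangular body: 11.5 × 12, A = 138 cm², y = 6 cm, Ī = 1 656 cm⁴.
Semicircular cap: semicircle r = 5.75, A = 51.934 cm², y = 14.44 cm, Ī = 119.98 cm⁴.
Centroid: ȳ = ΣA·y / ΣA = 8.3079 cm.
Transfer each piece to the horizontal axis through the centroid using Ī + A·d² with d = y − 8.3079:
  rectangular body: d = -2.3079 cm → contributes +2 391 cm⁴
  semicircular cap: d = 6.1325 cm → contributes +2073.1 cm⁴
Total I = 4464.1 cm⁴.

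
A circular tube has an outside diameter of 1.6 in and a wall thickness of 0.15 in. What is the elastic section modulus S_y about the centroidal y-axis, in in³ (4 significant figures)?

S_y ≈ 0.2269 in³

Break the section into simple shapes (no overlaps), measuring from the bottom-left corner of the bounding box.
Outer circle: ⌀1.6, A = 2.01062 in², x = 0.8 in, Ī = 0.321699 in⁴.
Bore (subtracted): ⌀1.3, A = 1.32732 in², x = 0.8 in, Ī = 0.140198 in⁴.
By symmetry the centroid is at mid-width, x̄ = 0.8 in.
All pieces are centred on the centroidal y-axis, so I = ΣĪ (holes subtracted) = 0.181501 in⁴.
Extreme fibre distance c = 0.8 in; S = I/c = 0.226876 in³.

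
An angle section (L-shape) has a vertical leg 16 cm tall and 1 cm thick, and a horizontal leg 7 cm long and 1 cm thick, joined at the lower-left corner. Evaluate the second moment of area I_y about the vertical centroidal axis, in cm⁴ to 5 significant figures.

Break the section into simple shapes (no overlaps), measuring from the bottom-left corner of the bounding box.
Vertical leg: 1 × 16, A = 16 cm², x = 0.5 cm, Ī = 1.333333 cm⁴.
Horizontal leg (remainder): 6 × 1, A = 6 cm², x = 4 cm, Ī = 18 cm⁴.
Centroid: x̄ = ΣA·x / ΣA = 1.454545 cm.
Transfer each piece to the vertical centroidal axis using Ī + A·d² with d = x − 1.454545:
  vertical leg: d = -0.9545455 cm → contributes +15.91185 cm⁴
  horizontal leg (remainder): d = 2.545455 cm → contributes +56.87603 cm⁴
Total I = 72.78788 cm⁴.

I_y ≈ 72.788 cm⁴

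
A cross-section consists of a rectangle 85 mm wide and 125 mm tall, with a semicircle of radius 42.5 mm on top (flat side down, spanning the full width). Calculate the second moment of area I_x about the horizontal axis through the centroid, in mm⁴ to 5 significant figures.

I_x ≈ 2.8717 × 10⁷ mm⁴

Treat the section as a set of non-overlapping primitives; coordinates are from the bounding-box lower-left.
Rectangular body: 85 × 125, A = 10 625 mm², y = 62.5 mm, Ī = 13 834 635 mm⁴.
Semicircular cap: semicircle r = 42.5, A = 2837.251 mm², y = 143.0376 mm, Ī = 358086.4 mm⁴.
Centroid: ȳ = ΣA·y / ΣA = 79.47378 mm.
Transfer each piece to the horizontal axis through the centroid using Ī + A·d² with d = y − 79.47378:
  rectangular body: d = -16.97378 mm → contributes +16 895 795 mm⁴
  semicircular cap: d = 63.56378 mm → contributes +11 821 585 mm⁴
Total I = 28 717 380 mm⁴.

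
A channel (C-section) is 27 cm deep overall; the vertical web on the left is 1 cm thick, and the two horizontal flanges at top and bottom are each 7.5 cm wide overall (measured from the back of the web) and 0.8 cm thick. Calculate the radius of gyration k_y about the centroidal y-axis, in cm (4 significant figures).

Treat the section as a set of non-overlapping primitives; coordinates are from the bounding-box lower-left.
Web: 1 × 27, A = 27 cm², x = 0.5 cm, Ī = 2.25 cm⁴.
Top flange (beyond web): 6.5 × 0.8, A = 5.2 cm², x = 4.25 cm, Ī = 18.3083 cm⁴.
Bottom flange (beyond web): 6.5 × 0.8, A = 5.2 cm², x = 4.25 cm, Ī = 18.3083 cm⁴.
Centroid: x̄ = ΣA·x / ΣA = 1.54278 cm.
Transfer each piece to the centroidal y-axis using Ī + A·d² with d = x − 1.54278:
  web: d = -1.04278 cm → contributes +31.6096 cm⁴
  top flange (beyond web): d = 2.70722 cm → contributes +56.4193 cm⁴
  bottom flange (beyond web): d = 2.70722 cm → contributes +56.4193 cm⁴
Total I = 144.448 cm⁴.
Radius of gyration: k = √(I/A) = √(144.448 / 37.4) = 1.96526 cm.

k_y ≈ 1.965 cm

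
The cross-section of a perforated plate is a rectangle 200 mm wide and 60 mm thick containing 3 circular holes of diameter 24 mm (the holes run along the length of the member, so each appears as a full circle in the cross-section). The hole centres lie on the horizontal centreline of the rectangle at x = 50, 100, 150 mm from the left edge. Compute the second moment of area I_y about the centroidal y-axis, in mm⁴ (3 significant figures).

Treat the section as a set of non-overlapping primitives; coordinates are from the bounding-box lower-left.
Plate: 200 × 60, A = 12 000 mm², x = 100 mm, Ī = 40 000 000 mm⁴.
Hole 1 (subtracted): ⌀24, A = 452.39 mm², x = 50 mm, Ī = 16 286 mm⁴.
Hole 2 (subtracted): ⌀24, A = 452.39 mm², x = 100 mm, Ī = 16 286 mm⁴.
Hole 3 (subtracted): ⌀24, A = 452.39 mm², x = 150 mm, Ī = 16 286 mm⁴.
By symmetry the centroid is at mid-width, x̄ = 100 mm.
Transfer each piece to the centroidal y-axis using Ī + A·d² with d = x − 100:
  plate: d = 0 mm → contributes +40 000 000 mm⁴
  hole 1: d = -50 mm → contributes −1 147 259 mm⁴
  hole 2: d = 0 mm → contributes −16 286 mm⁴
  hole 3: d = 50 mm → contributes −1 147 259 mm⁴
Total I = 37 689 195 mm⁴.

I_y ≈ 3.77 × 10⁷ mm⁴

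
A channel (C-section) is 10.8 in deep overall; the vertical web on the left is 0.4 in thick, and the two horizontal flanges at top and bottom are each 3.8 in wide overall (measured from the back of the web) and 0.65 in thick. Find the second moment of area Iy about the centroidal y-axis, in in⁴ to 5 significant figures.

Split into non-overlapping primitives; take the origin at the lower-left of the bounding box.
Web: 0.4 × 10.8, A = 4.32 in², x = 0.2 in, Ī = 0.0576 in⁴.
Top flange (beyond web): 3.4 × 0.65, A = 2.21 in², x = 2.1 in, Ī = 2.128967 in⁴.
Bottom flange (beyond web): 3.4 × 0.65, A = 2.21 in², x = 2.1 in, Ī = 2.128967 in⁴.
Centroid: x̄ = ΣA·x / ΣA = 1.16087 in.
Transfer each piece to the centroidal y-axis using Ī + A·d² with d = x − 1.16087:
  web: d = -0.9608696 in → contributes +4.046128 in⁴
  top flange (beyond web): d = 0.9391304 in → contributes +4.078111 in⁴
  bottom flange (beyond web): d = 0.9391304 in → contributes +4.078111 in⁴
Total I = 12.20235 in⁴.

Iy ≈ 12.202 in⁴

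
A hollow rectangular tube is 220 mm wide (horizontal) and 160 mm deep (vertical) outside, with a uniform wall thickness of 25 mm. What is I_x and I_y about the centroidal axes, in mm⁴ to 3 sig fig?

I_x ≈ 5.62 × 10⁷ mm⁴, I_y ≈ 9.69 × 10⁷ mm⁴

Decompose the section into non-overlapping parts with the origin at the bottom-left of its bounding rectangle.
Outer rectangle: 220 × 160, A = 35 200 mm², y = 80 mm, Ī = 75 093 333 mm⁴.
Inner void (subtracted): 170 × 110, A = 18 700 mm², y = 80 mm, Ī = 18 855 833 mm⁴.
By symmetry the centroid is at mid-height, ȳ = 80 mm.
All pieces are centred on the centroidal x-axis, so I = ΣĪ (holes subtracted) = 56 237 500 mm⁴.
Repeating about the centroidal y-axis gives I_y = 96 937 500 mm⁴.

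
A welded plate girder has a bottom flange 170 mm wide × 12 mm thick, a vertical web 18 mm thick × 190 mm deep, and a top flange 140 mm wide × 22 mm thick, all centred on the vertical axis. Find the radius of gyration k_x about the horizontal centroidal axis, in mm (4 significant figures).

k_x ≈ 86.67 mm

Decompose the section into non-overlapping parts with the origin at the bottom-left of its bounding rectangle.
Bottom plate: 170 × 12, A = 2 040 mm², y = 6 mm, Ī = 24 480 mm⁴.
Web plate: 18 × 190, A = 3 420 mm², y = 107 mm, Ī = 10 288 500 mm⁴.
Top plate: 140 × 22, A = 3 080 mm², y = 213 mm, Ī = 124 227 mm⁴.
Centroid: ȳ = ΣA·y / ΣA = 121.103 mm.
Transfer each piece to the horizontal centroidal axis using Ī + A·d² with d = y − 121.103:
  bottom plate: d = -115.103 mm → contributes +27 051 850 mm⁴
  web plate: d = -14.103 mm → contributes +10 968 724 mm⁴
  top plate: d = 91.897 mm → contributes +26 134 982 mm⁴
Total I = 64 155 556 mm⁴.
Radius of gyration: k = √(I/A) = √(64 155 556 / 8 540) = 86.6739 mm.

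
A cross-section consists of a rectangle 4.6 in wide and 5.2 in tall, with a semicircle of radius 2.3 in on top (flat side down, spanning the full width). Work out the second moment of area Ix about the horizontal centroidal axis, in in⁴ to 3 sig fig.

Ix ≈ 136 in⁴

Treat the section as a set of non-overlapping primitives; coordinates are from the bounding-box lower-left.
Rectangular body: 4.6 × 5.2, A = 23.92 in², y = 2.6 in, Ī = 53.9 in⁴.
Semicircular cap: semicircle r = 2.3, A = 8.3095 in², y = 6.1762 in, Ī = 3.0714 in⁴.
Centroid: ȳ = ΣA·y / ΣA = 3.522 in.
Transfer each piece to the horizontal centroidal axis using Ī + A·d² with d = y − 3.522:
  rectangular body: d = -0.92201 in → contributes +74.234 in⁴
  semicircular cap: d = 2.6541 in → contributes +61.607 in⁴
Total I = 135.84 in⁴.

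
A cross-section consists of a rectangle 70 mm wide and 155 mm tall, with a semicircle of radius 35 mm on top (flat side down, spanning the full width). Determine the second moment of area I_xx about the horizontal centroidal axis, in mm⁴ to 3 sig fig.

I_xx ≈ 3.58 × 10⁷ mm⁴

Decompose the section into non-overlapping parts with the origin at the bottom-left of its bounding rectangle.
Rectangular body: 70 × 155, A = 10 850 mm², y = 77.5 mm, Ī = 21 722 604 mm⁴.
Semicircular cap: semicircle r = 35, A = 1924.2 mm², y = 169.85 mm, Ī = 164 704 mm⁴.
Centroid: ȳ = ΣA·y / ΣA = 91.412 mm.
Transfer each piece to the horizontal centroidal axis using Ī + A·d² with d = y − 91.412:
  rectangular body: d = -13.912 mm → contributes +23 822 454 mm⁴
  semicircular cap: d = 78.443 mm → contributes +12 004 986 mm⁴
Total I = 35 827 440 mm⁴.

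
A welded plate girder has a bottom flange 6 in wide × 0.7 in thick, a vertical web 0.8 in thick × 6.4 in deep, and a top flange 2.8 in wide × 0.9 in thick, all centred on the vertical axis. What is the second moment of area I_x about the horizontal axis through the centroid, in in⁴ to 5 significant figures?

I_x ≈ 101.57 in⁴

Treat the section as a set of non-overlapping primitives; coordinates are from the bounding-box lower-left.
Bottom plate: 6 × 0.7, A = 4.2 in², y = 0.35 in, Ī = 0.1715 in⁴.
Web plate: 0.8 × 6.4, A = 5.12 in², y = 3.9 in, Ī = 17.47627 in⁴.
Top plate: 2.8 × 0.9, A = 2.52 in², y = 7.55 in, Ī = 0.1701 in⁴.
Centroid: ȳ = ΣA·y / ΣA = 3.417568 in.
Transfer each piece to the horizontal axis through the centroid using Ī + A·d² with d = y − 3.417568:
  bottom plate: d = -3.067568 in → contributes +39.69338 in⁴
  web plate: d = 0.4824324 in → contributes +18.6679 in⁴
  top plate: d = 4.132432 in → contributes +43.20413 in⁴
Total I = 101.5654 in⁴.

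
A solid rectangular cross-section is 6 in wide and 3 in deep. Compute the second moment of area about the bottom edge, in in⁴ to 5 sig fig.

The section: 6 × 3, A = 18 in², y = 1.5 in, Ī = 13.5 in⁴.
Transfer it to the base of the section using Ī + A·d² with d = y − 0:
  the section: d = 1.5 in → contributes +54 in⁴
Total I = 54 in⁴.

I_base ≈ 54.000 in⁴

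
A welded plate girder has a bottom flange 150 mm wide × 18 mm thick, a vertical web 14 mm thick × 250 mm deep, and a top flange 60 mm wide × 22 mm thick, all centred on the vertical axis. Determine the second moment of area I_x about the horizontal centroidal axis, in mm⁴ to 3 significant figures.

Treat the section as a set of non-overlapping primitives; coordinates are from the bounding-box lower-left.
Bottom plate: 150 × 18, A = 2 700 mm², y = 9 mm, Ī = 72 900 mm⁴.
Web plate: 14 × 250, A = 3 500 mm², y = 143 mm, Ī = 18 229 167 mm⁴.
Top plate: 60 × 22, A = 1 320 mm², y = 279 mm, Ī = 53 240 mm⁴.
Centroid: ȳ = ΣA·y / ΣA = 118.76 mm.
Transfer each piece to the horizontal centroidal axis using Ī + A·d² with d = y − 118.76:
  bottom plate: d = -109.76 mm → contributes +32 600 874 mm⁴
  web plate: d = 24.239 mm → contributes +20 285 580 mm⁴
  top plate: d = 160.24 mm → contributes +33 946 422 mm⁴
Total I = 86 832 876 mm⁴.

I_x ≈ 8.68 × 10⁷ mm⁴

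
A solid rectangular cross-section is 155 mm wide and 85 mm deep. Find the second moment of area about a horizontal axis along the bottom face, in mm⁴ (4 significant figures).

I_base ≈ 3.173 × 10⁷ mm⁴

The section: 155 × 85, A = 13 175 mm², y = 42.5 mm, Ī = 7 932 448 mm⁴.
Transfer it to the base of the section using Ī + A·d² with d = y − 0:
  the section: d = 42.5 mm → contributes +31 729 792 mm⁴
Total I = 31 729 792 mm⁴.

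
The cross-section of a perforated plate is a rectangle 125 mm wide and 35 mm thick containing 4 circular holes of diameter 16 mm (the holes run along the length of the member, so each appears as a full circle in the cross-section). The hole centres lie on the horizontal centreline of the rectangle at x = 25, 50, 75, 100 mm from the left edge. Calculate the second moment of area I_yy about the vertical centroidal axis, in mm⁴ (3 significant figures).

I_yy ≈ 5.06 × 10⁶ mm⁴

Treat the section as a set of non-overlapping primitives; coordinates are from the bounding-box lower-left.
Plate: 125 × 35, A = 4 375 mm², x = 62.5 mm, Ī = 5 696 615 mm⁴.
Hole 1 (subtracted): ⌀16, A = 201.06 mm², x = 25 mm, Ī = 3 217 mm⁴.
Hole 2 (subtracted): ⌀16, A = 201.06 mm², x = 50 mm, Ī = 3 217 mm⁴.
Hole 3 (subtracted): ⌀16, A = 201.06 mm², x = 75 mm, Ī = 3 217 mm⁴.
Hole 4 (subtracted): ⌀16, A = 201.06 mm², x = 100 mm, Ī = 3 217 mm⁴.
By symmetry the centroid is at mid-width, x̄ = 62.5 mm.
Transfer each piece to the vertical centroidal axis using Ī + A·d² with d = x − 62.5:
  plate: d = 0 mm → contributes +5 696 615 mm⁴
  hole 1: d = -37.5 mm → contributes −285 960 mm⁴
  hole 2: d = -12.5 mm → contributes −34 633 mm⁴
  hole 3: d = 12.5 mm → contributes −34 633 mm⁴
  hole 4: d = 37.5 mm → contributes −285 960 mm⁴
Total I = 5 055 428 mm⁴.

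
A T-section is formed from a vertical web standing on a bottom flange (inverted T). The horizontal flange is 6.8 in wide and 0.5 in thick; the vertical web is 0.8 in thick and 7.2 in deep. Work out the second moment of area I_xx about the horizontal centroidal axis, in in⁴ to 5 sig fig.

I_xx ≈ 56.644 in⁴

Split into non-overlapping primitives; take the origin at the lower-left of the bounding box.
Flange: 6.8 × 0.5, A = 3.4 in², y = 0.25 in, Ī = 0.07083333 in⁴.
Web: 0.8 × 7.2, A = 5.76 in², y = 4.1 in, Ī = 24.8832 in⁴.
Centroid: ȳ = ΣA·y / ΣA = 2.670961 in.
Transfer each piece to the horizontal centroidal axis using Ī + A·d² with d = y − 2.670961:
  flange: d = -2.420961 in → contributes +19.99841 in⁴
  web: d = 1.429039 in → contributes +36.646 in⁴
Total I = 56.64441 in⁴.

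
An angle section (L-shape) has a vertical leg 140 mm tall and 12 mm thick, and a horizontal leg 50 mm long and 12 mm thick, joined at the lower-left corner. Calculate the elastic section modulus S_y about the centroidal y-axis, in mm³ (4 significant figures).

Break the section into simple shapes (no overlaps), measuring from the bottom-left corner of the bounding box.
Vertical leg: 12 × 140, A = 1 680 mm², x = 6 mm, Ī = 20 160 mm⁴.
Horizontal leg (remainder): 38 × 12, A = 456 mm², x = 31 mm, Ī = 54 872 mm⁴.
Centroid: x̄ = ΣA·x / ΣA = 11.3371 mm.
Transfer each piece to the centroidal y-axis using Ī + A·d² with d = x − 11.3371:
  vertical leg: d = -5.33708 mm → contributes +68013.8 mm⁴
  horizontal leg (remainder): d = 19.6629 mm → contributes +231 175 mm⁴
Total I = 299 189 mm⁴.
Extreme fibre distance c = 38.6629 mm; S = I/c = 7738.4 mm³.

S_y ≈ 7738 mm³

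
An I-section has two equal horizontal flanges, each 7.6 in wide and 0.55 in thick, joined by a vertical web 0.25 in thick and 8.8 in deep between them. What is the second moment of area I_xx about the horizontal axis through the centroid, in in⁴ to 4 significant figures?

Treat the section as a set of non-overlapping primitives; coordinates are from the bounding-box lower-left.
Bottom flange: 7.6 × 0.55, A = 4.18 in², y = 0.275 in, Ī = 0.105371 in⁴.
Web: 0.25 × 8.8, A = 2.2 in², y = 4.95 in, Ī = 14.1973 in⁴.
Top flange: 7.6 × 0.55, A = 4.18 in², y = 9.625 in, Ī = 0.105371 in⁴.
By symmetry the centroid is at mid-height, ȳ = 4.95 in.
Transfer each piece to the horizontal axis through the centroid using Ī + A·d² with d = y − 4.95:
  bottom flange: d = -4.675 in → contributes +91.4619 in⁴
  web: d = 0 in → contributes +14.1973 in⁴
  top flange: d = 4.675 in → contributes +91.4619 in⁴
Total I = 197.121 in⁴.

I_xx ≈ 197.1 in⁴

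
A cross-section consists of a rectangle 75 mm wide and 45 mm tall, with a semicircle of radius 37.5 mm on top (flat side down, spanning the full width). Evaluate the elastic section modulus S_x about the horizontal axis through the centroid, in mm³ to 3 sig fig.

Treat the section as a set of non-overlapping primitives; coordinates are from the bounding-box lower-left.
Rectangular body: 75 × 45, A = 3 375 mm², y = 22.5 mm, Ī = 569 531 mm⁴.
Semicircular cap: semicircle r = 37.5, A = 2208.9 mm², y = 60.915 mm, Ī = 217 049 mm⁴.
Centroid: ȳ = ΣA·y / ΣA = 37.697 mm.
Transfer each piece to the horizontal axis through the centroid using Ī + A·d² with d = y − 37.697:
  rectangular body: d = -15.197 mm → contributes +1 348 951 mm⁴
  semicircular cap: d = 23.219 mm → contributes +1 407 914 mm⁴
Total I = 2 756 864 mm⁴.
Extreme fibre distance c = 44.803 mm; S = I/c = 61 533 mm³.

S_x ≈ 6.15 × 10⁴ mm³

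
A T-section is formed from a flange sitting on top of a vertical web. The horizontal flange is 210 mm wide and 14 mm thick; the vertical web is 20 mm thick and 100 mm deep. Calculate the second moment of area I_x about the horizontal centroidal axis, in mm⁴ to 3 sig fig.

Split into non-overlapping primitives; take the origin at the lower-left of the bounding box.
Flange: 210 × 14, A = 2 940 mm², y = 107 mm, Ī = 48 020 mm⁴.
Web: 20 × 100, A = 2 000 mm², y = 50 mm, Ī = 1 666 667 mm⁴.
Centroid: ȳ = ΣA·y / ΣA = 83.923 mm.
Transfer each piece to the horizontal centroidal axis using Ī + A·d² with d = y − 83.923:
  flange: d = 23.077 mm → contributes +1 613 700 mm⁴
  web: d = -33.923 mm → contributes +3 968 217 mm⁴
Total I = 5 581 917 mm⁴.

I_x ≈ 5.58 × 10⁶ mm⁴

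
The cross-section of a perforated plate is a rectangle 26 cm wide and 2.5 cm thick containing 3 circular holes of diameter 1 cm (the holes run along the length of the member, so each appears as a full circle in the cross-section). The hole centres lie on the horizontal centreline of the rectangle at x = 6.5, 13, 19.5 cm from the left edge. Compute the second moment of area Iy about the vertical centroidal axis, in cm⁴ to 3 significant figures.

Treat the section as a set of non-overlapping primitives; coordinates are from the bounding-box lower-left.
Plate: 26 × 2.5, A = 65 cm², x = 13 cm, Ī = 3661.7 cm⁴.
Hole 1 (subtracted): ⌀1, A = 0.7854 cm², x = 6.5 cm, Ī = 0.049087 cm⁴.
Hole 2 (subtracted): ⌀1, A = 0.7854 cm², x = 13 cm, Ī = 0.049087 cm⁴.
Hole 3 (subtracted): ⌀1, A = 0.7854 cm², x = 19.5 cm, Ī = 0.049087 cm⁴.
By symmetry the centroid is at mid-width, x̄ = 13 cm.
Transfer each piece to the vertical centroidal axis using Ī + A·d² with d = x − 13:
  plate: d = 0 cm → contributes +3661.7 cm⁴
  hole 1: d = -6.5 cm → contributes −33.232 cm⁴
  hole 2: d = 0 cm → contributes −0.049087 cm⁴
  hole 3: d = 6.5 cm → contributes −33.232 cm⁴
Total I = 3595.2 cm⁴.

Iy ≈ 3600 cm⁴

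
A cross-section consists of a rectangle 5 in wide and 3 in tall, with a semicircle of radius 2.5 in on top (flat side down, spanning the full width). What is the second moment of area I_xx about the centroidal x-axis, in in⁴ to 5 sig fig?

I_xx ≈ 54.457 in⁴

Split into non-overlapping primitives; take the origin at the lower-left of the bounding box.
Rectangular body: 5 × 3, A = 15 in², y = 1.5 in, Ī = 11.25 in⁴.
Semicircular cap: semicircle r = 2.5, A = 9.817477 in², y = 4.061033 in, Ī = 4.287381 in⁴.
Centroid: ȳ = ΣA·y / ΣA = 2.513112 in.
Transfer each piece to the centroidal x-axis using Ī + A·d² with d = y − 2.513112:
  rectangular body: d = -1.013112 in → contributes +26.64594 in⁴
  semicircular cap: d = 1.547921 in → contributes +27.81064 in⁴
Total I = 54.45658 in⁴.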